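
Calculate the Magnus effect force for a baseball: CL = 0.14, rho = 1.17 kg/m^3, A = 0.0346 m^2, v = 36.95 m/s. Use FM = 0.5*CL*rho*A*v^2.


FM = 0.5 * CL * rho * A * v^2
FM = 0.5 * 0.14 * 1.17 * 0.0346 * 36.95^2
v^2 = 1365.3025
FM = 0.5 * 0.14 * 1.17 * 0.0346 * 1365.3025 = 3.8689 N

3.8689 N


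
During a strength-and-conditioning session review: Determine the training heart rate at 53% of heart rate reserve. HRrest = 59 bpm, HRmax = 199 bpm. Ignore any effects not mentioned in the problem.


Target = HRrest + pct*(HRmax - HRrest)
Heart rate reserve = HRmax - HRrest = 199 - 59 = 140 bpm
Fraction = 53% = 0.53
Target = 59 + 0.53 * 140
Target = 59 + 74.2 = 133.2 bpm

133.2 bpm


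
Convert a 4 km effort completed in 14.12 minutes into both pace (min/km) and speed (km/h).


Pace = time / distance = 14.12 min / 4 km = 3.53 min/km
Speed = distance / time_in_hours = 4 / 0.2353 hr
Speed = 16.9972 km/h

3.53 min/km, 16.9972 km/h


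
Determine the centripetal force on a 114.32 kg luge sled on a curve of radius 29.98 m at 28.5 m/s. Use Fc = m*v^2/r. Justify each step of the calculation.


Fc = m * v^2 / r
v^2 = 28.5^2 = 812.25
Fc = 114.32 * 812.25 / 29.98
Fc = 92856.42 / 29.98 = 3097.2789 N

3097.2789 N


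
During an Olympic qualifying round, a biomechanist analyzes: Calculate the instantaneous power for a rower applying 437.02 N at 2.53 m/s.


P = F * v
P = 437.02 * 2.53
P = 1105.6606 W

1105.6606 W


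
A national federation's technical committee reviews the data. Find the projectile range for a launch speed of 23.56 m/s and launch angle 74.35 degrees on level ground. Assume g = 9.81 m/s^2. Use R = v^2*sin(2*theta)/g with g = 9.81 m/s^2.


R = v^2 * sin(2*theta) / g
Convert angle to radians: theta = 74.35 deg = 1.2977 rad
sin(2*theta) = sin(2.5953) = 0.5195
R = 23.56^2 * 0.5195 / 9.81
R = 555.0736 * 0.5195 / 9.81 = 29.3957 m

29.3957 m


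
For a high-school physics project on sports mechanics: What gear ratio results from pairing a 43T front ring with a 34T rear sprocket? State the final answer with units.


GR = front_teeth / rear_teeth
GR = 43 / 34
GR = 1.2647

1.2647


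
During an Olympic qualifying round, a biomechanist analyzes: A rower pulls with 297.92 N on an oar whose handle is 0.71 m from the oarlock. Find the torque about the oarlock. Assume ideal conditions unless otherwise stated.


tau = F * d
tau = 297.92 * 0.71
tau = 211.5232 N*m

211.5232 N*m


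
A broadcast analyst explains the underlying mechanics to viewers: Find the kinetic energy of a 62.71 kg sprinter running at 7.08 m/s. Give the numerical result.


KE = 0.5 * m * v^2
KE = 0.5 * 62.71 * 7.08^2
KE = 0.5 * 62.71 * 50.1264 = 1571.7133 J

1571.7133 J


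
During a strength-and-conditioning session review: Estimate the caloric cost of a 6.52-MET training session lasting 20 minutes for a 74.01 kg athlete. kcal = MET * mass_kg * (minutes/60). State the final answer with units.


kcal = MET * mass * time_hr
Convert time: 20 min = 0.3333 hr
kcal = 6.52 * 74.01 * 0.3333
kcal = 160.8484 kcal

160.8484 kcal


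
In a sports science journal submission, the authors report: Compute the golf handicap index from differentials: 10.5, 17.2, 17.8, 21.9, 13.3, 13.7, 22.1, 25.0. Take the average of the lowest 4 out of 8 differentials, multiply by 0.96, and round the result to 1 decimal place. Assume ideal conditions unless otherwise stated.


All differentials: 10.5, 17.2, 17.8, 21.9, 13.3, 13.7, 22.1, 25.0
Sorted: 10.5, 13.3, 13.7, 17.2, 17.8, 21.9, 22.1, 25.0
Best 4: 10.5, 13.3, 13.7, 17.2
Average of best = 54.7 / 4 = 13.675
Raw index = 13.675 * 0.96 = 13.128
Handicap index = round(13.128, 1) = 13.1

13.1


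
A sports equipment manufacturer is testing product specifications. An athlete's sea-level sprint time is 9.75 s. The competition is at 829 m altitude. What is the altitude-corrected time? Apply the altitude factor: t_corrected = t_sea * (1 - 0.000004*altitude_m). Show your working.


Correction factor = 1 - 0.000004 * 829 = 0.996684
t_corrected = t_sea * factor = 9.75 * 0.996684
t_corrected = 9.7177 s

9.7177 s


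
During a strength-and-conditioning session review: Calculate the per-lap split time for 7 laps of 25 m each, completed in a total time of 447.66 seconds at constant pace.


Split time = total_time / n_laps = 447.66 / 7
Split time = 63.9514 s per lap

63.9514 s


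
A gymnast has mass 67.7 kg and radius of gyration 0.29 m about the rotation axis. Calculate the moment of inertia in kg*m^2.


I = m * k^2
I = 67.7 * 0.29^2
I = 67.7 * 0.0841 = 5.6936 kg*m^2

5.6936 kg*m^2


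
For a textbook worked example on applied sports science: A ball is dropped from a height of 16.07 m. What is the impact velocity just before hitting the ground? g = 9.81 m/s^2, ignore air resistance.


v = sqrt(2 * g * h)
v = sqrt(2 * 9.81 * 16.07)
v = sqrt(315.2934) = 17.7565 m/s

17.7565 m/s


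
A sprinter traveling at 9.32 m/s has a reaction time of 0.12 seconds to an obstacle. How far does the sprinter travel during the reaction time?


d = v * t
d = 9.32 * 0.12
d = 1.1184 m

1.1184 m


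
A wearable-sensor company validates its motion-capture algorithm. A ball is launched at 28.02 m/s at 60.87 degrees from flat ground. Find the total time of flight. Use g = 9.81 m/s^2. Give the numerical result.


T = 2*v*sin(theta)/g
sin(theta) = sin(60.87 deg) = 0.8735
T = 2*28.02*0.8735 / 9.81
T = 48.9519 / 9.81 = 4.99 s

4.99 s


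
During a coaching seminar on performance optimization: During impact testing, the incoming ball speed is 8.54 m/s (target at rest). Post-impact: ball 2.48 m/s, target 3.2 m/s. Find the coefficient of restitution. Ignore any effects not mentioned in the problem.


e = (v2_after - v1_after) / (v1_before - v2_before)
Numerator = 3.2 - 2.48 = 0.72
Denominator = 8.54 - 0 = 8.54
e = 0.72 / 8.54 = 0.0843

0.0843


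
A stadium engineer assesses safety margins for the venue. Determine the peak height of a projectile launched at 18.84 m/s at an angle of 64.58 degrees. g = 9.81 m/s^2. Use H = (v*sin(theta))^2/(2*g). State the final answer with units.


H = (v*sin(theta))^2 / (2*g)
vy = v*sin(theta) = 18.84 * sin(64.58 deg) = 17.016 m/s
H = vy^2 / (2*g) = 289.5448 / (2*9.81)
H = 289.5448 / 19.62 = 14.7576 m

14.7576 m


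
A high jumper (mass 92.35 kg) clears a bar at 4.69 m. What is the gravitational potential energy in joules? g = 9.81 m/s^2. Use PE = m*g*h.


PE = m * g * h
PE = 92.35 * 9.81 * 4.69
PE = 905.9535 * 4.69 = 4248.9219 J

4248.9219 J


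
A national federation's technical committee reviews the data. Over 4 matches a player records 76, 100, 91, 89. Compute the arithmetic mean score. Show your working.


Average = sum / n
Sum = 356
Average = 356 / 4 = 89

89


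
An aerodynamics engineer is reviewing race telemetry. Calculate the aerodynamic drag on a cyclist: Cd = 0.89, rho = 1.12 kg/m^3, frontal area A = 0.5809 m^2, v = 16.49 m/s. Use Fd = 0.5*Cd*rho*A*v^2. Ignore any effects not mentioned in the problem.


Fd = 0.5 * Cd * rho * A * v^2
Fd = 0.5 * 0.89 * 1.12 * 0.5809 * 16.49^2
v^2 = 271.9201
Fd = 0.5 * 0.89 * 1.12 * 0.5809 * 271.9201 = 78.7265 N

78.7265 N


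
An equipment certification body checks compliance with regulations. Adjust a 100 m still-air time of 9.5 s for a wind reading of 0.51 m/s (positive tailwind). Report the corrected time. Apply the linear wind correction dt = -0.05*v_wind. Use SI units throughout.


dt = -0.05 * v_wind = -0.05 * 0.51 = -0.0255 s
t_corrected = t_still + dt = 9.5 + (-0.0255)
t_corrected = 9.4745 s

9.4745 s


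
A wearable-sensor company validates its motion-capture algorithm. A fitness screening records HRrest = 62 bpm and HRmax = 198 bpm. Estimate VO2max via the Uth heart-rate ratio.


VO2max = 15.3 * HRmax / HRrest
VO2max = 15.3 * 198 / 62
VO2max = 3029.4 / 62 = 48.8613 mL/kg/min

48.8613 mL/kg/min


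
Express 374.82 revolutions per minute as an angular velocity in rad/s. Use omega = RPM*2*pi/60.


omega = RPM * 2 * pi / 60
omega = 374.82 * 2 * 3.14159 / 60
omega = 2355.0635 / 60 = 39.2511 rad/s

39.2511 rad/s


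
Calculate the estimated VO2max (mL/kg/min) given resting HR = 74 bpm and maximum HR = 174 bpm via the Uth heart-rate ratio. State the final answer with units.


VO2max = 15.3 * HRmax / HRrest
VO2max = 15.3 * 174 / 74
VO2max = 2662.2 / 74 = 35.9757 mL/kg/min

35.9757 mL/kg/min


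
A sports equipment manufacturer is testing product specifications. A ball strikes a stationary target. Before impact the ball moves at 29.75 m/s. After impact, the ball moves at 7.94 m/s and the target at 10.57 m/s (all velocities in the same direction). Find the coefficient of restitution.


e = (v2_after - v1_after) / (v1_before - v2_before)
Numerator = 10.57 - 7.94 = 2.63
Denominator = 29.75 - 0 = 29.75
e = 2.63 / 29.75 = 0.0884

0.0884


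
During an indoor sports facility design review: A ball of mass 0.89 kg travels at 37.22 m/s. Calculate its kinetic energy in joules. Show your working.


KE = 0.5 * m * v^2
KE = 0.5 * 0.89 * 37.22^2
KE = 0.5 * 0.89 * 1385.3284 = 616.4711 J

616.4711 J


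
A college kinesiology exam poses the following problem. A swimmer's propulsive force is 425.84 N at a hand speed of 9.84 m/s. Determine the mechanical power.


P = F * v
P = 425.84 * 9.84
P = 4190.2656 W

4190.2656 W


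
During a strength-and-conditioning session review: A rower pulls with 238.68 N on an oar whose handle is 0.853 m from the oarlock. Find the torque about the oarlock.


tau = F * d
tau = 238.68 * 0.853
tau = 203.594 N*m

203.594 N*m


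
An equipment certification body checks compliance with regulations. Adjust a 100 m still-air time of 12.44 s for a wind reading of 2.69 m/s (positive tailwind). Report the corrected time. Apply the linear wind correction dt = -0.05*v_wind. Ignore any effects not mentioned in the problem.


dt = -0.05 * v_wind = -0.05 * 2.69 = -0.1345 s
t_corrected = t_still + dt = 12.44 + (-0.1345)
t_corrected = 12.3055 s

12.3055 s


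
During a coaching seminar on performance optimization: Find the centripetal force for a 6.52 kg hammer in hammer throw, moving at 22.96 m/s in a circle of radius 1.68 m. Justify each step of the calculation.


Fc = m * v^2 / r
v^2 = 22.96^2 = 527.1616
Fc = 6.52 * 527.1616 / 1.68
Fc = 3437.0936 / 1.68 = 2045.8891 N

2045.8891 N


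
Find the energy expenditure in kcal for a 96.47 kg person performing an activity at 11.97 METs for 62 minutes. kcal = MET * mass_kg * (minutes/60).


kcal = MET * mass * time_hr
Convert time: 62 min = 1.0333 hr
kcal = 11.97 * 96.47 * 1.0333
kcal = 1193.2374 kcal

1193.2374 kcal


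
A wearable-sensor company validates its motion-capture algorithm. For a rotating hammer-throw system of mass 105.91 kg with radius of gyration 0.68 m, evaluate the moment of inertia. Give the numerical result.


I = m * k^2
I = 105.91 * 0.68^2
I = 105.91 * 0.4624 = 48.9728 kg*m^2

48.9728 kg*m^2


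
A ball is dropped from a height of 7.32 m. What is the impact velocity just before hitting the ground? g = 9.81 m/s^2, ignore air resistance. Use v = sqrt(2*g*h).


v = sqrt(2 * g * h)
v = sqrt(2 * 9.81 * 7.32)
v = sqrt(143.6184) = 11.9841 m/s

11.9841 m/s


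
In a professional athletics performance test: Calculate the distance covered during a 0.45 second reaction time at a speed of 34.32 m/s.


d = v * t
d = 34.32 * 0.45
d = 15.444 m

15.444 m


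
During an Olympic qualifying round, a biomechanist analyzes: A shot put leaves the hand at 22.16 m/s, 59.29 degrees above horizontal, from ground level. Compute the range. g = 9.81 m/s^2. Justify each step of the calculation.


R = v^2 * sin(2*theta) / g
Convert angle to radians: theta = 59.29 deg = 1.0348 rad
sin(2*theta) = sin(2.0696) = 0.8782
R = 22.16^2 * 0.8782 / 9.81
R = 491.0656 * 0.8782 / 9.81 = 43.9581 m

43.9581 m


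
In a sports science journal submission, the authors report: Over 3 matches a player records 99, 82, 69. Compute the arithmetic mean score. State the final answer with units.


Average = sum / n
Sum = 250
Average = 250 / 3 = 83.3333

83.3333


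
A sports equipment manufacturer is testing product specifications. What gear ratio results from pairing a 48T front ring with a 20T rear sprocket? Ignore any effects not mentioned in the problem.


GR = front_teeth / rear_teeth
GR = 48 / 20
GR = 2.4

2.4


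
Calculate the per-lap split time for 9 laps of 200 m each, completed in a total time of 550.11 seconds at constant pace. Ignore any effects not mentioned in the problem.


Split time = total_time / n_laps = 550.11 / 9
Split time = 61.1233 s per lap

61.1233 s


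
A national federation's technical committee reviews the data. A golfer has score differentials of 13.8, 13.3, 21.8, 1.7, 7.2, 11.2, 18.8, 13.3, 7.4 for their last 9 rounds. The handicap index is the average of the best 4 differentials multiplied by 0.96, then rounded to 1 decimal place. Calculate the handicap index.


All differentials: 13.8, 13.3, 21.8, 1.7, 7.2, 11.2, 18.8, 13.3, 7.4
Sorted: 1.7, 7.2, 7.4, 11.2, 13.3, 13.3, 13.8, 18.8, 21.8
Best 4: 1.7, 7.2, 7.4, 11.2
Average of best = 27.5 / 4 = 6.875
Raw index = 6.875 * 0.96 = 6.6
Handicap index = round(6.6, 1) = 6.6

6.6


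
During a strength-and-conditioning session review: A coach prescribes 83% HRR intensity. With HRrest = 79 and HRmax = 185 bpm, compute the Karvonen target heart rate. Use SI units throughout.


Target = HRrest + pct*(HRmax - HRrest)
Heart rate reserve = HRmax - HRrest = 185 - 79 = 106 bpm
Fraction = 83% = 0.83
Target = 79 + 0.83 * 106
Target = 79 + 87.98 = 166.98 bpm

166.98 bpm


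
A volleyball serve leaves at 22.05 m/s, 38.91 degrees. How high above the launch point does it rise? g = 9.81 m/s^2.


H = (v*sin(theta))^2 / (2*g)
vy = v*sin(theta) = 22.05 * sin(38.91 deg) = 13.8496 m/s
H = vy^2 / (2*g) = 191.8109 / (2*9.81)
H = 191.8109 / 19.62 = 9.7763 m

9.7763 m


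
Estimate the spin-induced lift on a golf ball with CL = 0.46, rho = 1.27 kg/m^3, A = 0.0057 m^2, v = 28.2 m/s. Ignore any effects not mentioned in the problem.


FM = 0.5 * CL * rho * A * v^2
FM = 0.5 * 0.46 * 1.27 * 0.0057 * 28.2^2
v^2 = 795.24
FM = 0.5 * 0.46 * 1.27 * 0.0057 * 795.24 = 1.3241 N

1.3241 N


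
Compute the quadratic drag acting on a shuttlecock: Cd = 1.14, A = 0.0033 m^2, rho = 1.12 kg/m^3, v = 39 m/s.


Fd = 0.5 * Cd * rho * A * v^2
Fd = 0.5 * 1.14 * 1.12 * 0.0033 * 39^2
v^2 = 1521
Fd = 0.5 * 1.14 * 1.12 * 0.0033 * 1521 = 3.2043 N

3.2043 N


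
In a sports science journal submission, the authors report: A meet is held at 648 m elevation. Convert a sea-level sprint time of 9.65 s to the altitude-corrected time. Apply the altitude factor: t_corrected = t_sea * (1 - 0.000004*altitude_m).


Correction factor = 1 - 0.000004 * 648 = 0.997408
t_corrected = t_sea * factor = 9.65 * 0.997408
t_corrected = 9.625 s

9.625 s


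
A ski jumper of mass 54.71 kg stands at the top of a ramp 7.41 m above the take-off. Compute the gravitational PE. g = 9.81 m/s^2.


PE = m * g * h
PE = 54.71 * 9.81 * 7.41
PE = 536.7051 * 7.41 = 3976.9848 J

3976.9848 J


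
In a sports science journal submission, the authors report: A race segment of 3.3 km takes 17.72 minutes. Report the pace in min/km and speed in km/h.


Pace = time / distance = 17.72 min / 3.3 km = 5.3697 min/km
Speed = distance / time_in_hours = 3.3 / 0.2953 hr
Speed = 11.1738 km/h

5.3697 min/km, 11.1738 km/h


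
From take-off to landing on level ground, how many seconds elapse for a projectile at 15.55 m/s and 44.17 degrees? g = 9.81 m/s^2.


T = 2*v*sin(theta)/g
sin(theta) = sin(44.17 deg) = 0.6968
T = 2*15.55*0.6968 / 9.81
T = 21.6702 / 9.81 = 2.209 s

2.209 s


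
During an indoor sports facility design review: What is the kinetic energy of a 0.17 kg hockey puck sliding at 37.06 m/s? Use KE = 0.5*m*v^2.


KE = 0.5 * m * v^2
KE = 0.5 * 0.17 * 37.06^2
KE = 0.5 * 0.17 * 1373.4436 = 116.7427 J

116.7427 J


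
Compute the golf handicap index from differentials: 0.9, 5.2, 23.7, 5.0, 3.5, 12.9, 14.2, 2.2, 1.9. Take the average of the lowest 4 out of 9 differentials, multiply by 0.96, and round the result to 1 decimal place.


All differentials: 0.9, 5.2, 23.7, 5.0, 3.5, 12.9, 14.2, 2.2, 1.9
Sorted: 0.9, 1.9, 2.2, 3.5, 5.0, 5.2, 12.9, 14.2, 23.7
Best 4: 0.9, 1.9, 2.2, 3.5
Average of best = 8.5 / 4 = 2.125
Raw index = 2.125 * 0.96 = 2.04
Handicap index = round(2.04, 1) = 2.0

2.0


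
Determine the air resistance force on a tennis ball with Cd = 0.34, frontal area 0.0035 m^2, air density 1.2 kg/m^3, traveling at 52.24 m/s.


Fd = 0.5 * Cd * rho * A * v^2
Fd = 0.5 * 0.34 * 1.2 * 0.0035 * 52.24^2
v^2 = 2729.0176
Fd = 0.5 * 0.34 * 1.2 * 0.0035 * 2729.0176 = 1.9485 N

1.9485 N


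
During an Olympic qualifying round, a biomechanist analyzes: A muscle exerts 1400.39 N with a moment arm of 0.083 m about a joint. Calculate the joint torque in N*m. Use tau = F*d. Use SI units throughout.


tau = F * d
tau = 1400.39 * 0.083
tau = 116.2324 N*m

116.2324 N*m


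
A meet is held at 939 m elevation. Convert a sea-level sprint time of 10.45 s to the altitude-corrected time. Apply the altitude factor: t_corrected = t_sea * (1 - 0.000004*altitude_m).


Correction factor = 1 - 0.000004 * 939 = 0.996244
t_corrected = t_sea * factor = 10.45 * 0.996244
t_corrected = 10.4107 s

10.4107 s


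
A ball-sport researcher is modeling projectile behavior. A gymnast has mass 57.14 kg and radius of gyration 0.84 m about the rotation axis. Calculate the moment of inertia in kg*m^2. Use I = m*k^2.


I = m * k^2
I = 57.14 * 0.84^2
I = 57.14 * 0.7056 = 40.318 kg*m^2

40.318 kg*m^2


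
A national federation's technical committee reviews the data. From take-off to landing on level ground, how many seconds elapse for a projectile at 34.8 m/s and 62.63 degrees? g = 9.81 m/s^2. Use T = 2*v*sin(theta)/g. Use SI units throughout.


T = 2*v*sin(theta)/g
sin(theta) = sin(62.63 deg) = 0.8881
T = 2*34.8*0.8881 / 9.81
T = 61.8087 / 9.81 = 6.3006 s

6.3006 s


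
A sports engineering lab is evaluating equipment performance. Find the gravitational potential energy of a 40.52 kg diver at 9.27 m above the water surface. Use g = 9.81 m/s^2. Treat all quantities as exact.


PE = m * g * h
PE = 40.52 * 9.81 * 9.27
PE = 397.5012 * 9.27 = 3684.8361 J

3684.8361 J


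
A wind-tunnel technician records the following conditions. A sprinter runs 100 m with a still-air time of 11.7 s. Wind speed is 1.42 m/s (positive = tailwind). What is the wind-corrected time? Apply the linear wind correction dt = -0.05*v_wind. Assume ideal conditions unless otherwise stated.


dt = -0.05 * v_wind = -0.05 * 1.42 = -0.071 s
t_corrected = t_still + dt = 11.7 + (-0.071)
t_corrected = 11.629 s

11.629 s


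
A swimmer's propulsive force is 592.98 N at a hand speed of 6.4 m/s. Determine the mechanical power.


P = F * v
P = 592.98 * 6.4
P = 3795.072 W

3795.072 W


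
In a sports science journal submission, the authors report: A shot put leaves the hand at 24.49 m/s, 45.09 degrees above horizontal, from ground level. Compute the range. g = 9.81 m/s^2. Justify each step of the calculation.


R = v^2 * sin(2*theta) / g
Convert angle to radians: theta = 45.09 deg = 0.787 rad
sin(2*theta) = sin(1.5739) = 1
R = 24.49^2 * 1 / 9.81
R = 599.7601 * 1 / 9.81 = 61.1373 m

61.1373 m


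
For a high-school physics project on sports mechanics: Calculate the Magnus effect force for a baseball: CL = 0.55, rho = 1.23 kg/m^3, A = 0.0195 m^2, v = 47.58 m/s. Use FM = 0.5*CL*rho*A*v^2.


FM = 0.5 * CL * rho * A * v^2
FM = 0.5 * 0.55 * 1.23 * 0.0195 * 47.58^2
v^2 = 2263.8564
FM = 0.5 * 0.55 * 1.23 * 0.0195 * 2263.8564 = 14.9321 N

14.9321 N


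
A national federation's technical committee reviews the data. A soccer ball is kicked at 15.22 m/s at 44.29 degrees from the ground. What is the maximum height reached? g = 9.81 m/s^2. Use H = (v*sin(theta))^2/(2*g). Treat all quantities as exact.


H = (v*sin(theta))^2 / (2*g)
vy = v*sin(theta) = 15.22 * sin(44.29 deg) = 10.628 m/s
H = vy^2 / (2*g) = 112.9539 / (2*9.81)
H = 112.9539 / 19.62 = 5.7571 m

5.7571 m


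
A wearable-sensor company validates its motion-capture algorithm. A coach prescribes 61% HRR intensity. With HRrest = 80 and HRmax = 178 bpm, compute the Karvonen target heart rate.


Target = HRrest + pct*(HRmax - HRrest)
Heart rate reserve = HRmax - HRrest = 178 - 80 = 98 bpm
Fraction = 61% = 0.61
Target = 80 + 0.61 * 98
Target = 80 + 59.78 = 139.78 bpm

139.78 bpm


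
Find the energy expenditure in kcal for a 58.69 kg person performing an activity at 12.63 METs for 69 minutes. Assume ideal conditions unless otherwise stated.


kcal = MET * mass * time_hr
Convert time: 69 min = 1.15 hr
kcal = 12.63 * 58.69 * 1.15
kcal = 852.4429 kcal

852.4429 kcal


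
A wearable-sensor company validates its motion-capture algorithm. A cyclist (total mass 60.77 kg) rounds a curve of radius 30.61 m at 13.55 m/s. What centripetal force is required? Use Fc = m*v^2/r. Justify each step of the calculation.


Fc = m * v^2 / r
v^2 = 13.55^2 = 183.6025
Fc = 60.77 * 183.6025 / 30.61
Fc = 11157.5239 / 30.61 = 364.5058 N

364.5058 N


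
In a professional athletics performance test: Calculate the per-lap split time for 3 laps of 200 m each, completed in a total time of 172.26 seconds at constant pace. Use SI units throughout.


Split time = total_time / n_laps = 172.26 / 3
Split time = 57.42 s per lap

57.42 s


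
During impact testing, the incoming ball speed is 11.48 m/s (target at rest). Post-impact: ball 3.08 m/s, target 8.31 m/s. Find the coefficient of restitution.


e = (v2_after - v1_after) / (v1_before - v2_before)
Numerator = 8.31 - 3.08 = 5.23
Denominator = 11.48 - 0 = 11.48
e = 5.23 / 11.48 = 0.4556

0.4556


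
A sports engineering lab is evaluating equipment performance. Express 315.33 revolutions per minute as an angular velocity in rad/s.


omega = RPM * 2 * pi / 60
omega = 315.33 * 2 * 3.14159 / 60
omega = 1981.2768 / 60 = 33.0213 rad/s

33.0213 rad/s


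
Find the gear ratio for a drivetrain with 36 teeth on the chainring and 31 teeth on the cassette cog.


GR = front_teeth / rear_teeth
GR = 36 / 31
GR = 1.1613

1.1613


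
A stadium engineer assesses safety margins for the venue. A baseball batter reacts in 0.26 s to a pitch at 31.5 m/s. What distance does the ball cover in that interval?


d = v * t
d = 31.5 * 0.26
d = 8.19 m

8.19 m


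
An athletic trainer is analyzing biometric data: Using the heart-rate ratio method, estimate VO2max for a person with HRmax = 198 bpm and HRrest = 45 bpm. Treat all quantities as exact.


VO2max = 15.3 * HRmax / HRrest
VO2max = 15.3 * 198 / 45
VO2max = 3029.4 / 45 = 67.32 mL/kg/min

67.32 mL/kg/min


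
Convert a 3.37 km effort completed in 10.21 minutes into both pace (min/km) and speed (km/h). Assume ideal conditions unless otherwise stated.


Pace = time / distance = 10.21 min / 3.37 km = 3.0297 min/km
Speed = distance / time_in_hours = 3.37 / 0.1702 hr
Speed = 19.8041 km/h

3.0297 min/km, 19.8041 km/h


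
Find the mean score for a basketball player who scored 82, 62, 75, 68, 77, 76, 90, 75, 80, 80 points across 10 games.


Average = sum / n
Sum = 765
Average = 765 / 10 = 76.5

76.5


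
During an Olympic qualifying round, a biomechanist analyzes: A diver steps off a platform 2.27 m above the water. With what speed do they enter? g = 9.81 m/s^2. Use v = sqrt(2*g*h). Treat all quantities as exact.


v = sqrt(2 * g * h)
v = sqrt(2 * 9.81 * 2.27)
v = sqrt(44.5374) = 6.6736 m/s

6.6736 m/s


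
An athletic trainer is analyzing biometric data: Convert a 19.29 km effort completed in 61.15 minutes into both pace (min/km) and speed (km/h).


Pace = time / distance = 61.15 min / 19.29 km = 3.17 min/km
Speed = distance / time_in_hours = 19.29 / 1.0192 hr
Speed = 18.9272 km/h

3.17 min/km, 18.9272 km/h


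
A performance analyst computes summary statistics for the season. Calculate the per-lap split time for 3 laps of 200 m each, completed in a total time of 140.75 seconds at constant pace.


Split time = total_time / n_laps = 140.75 / 3
Split time = 46.9167 s per lap

46.9167 s


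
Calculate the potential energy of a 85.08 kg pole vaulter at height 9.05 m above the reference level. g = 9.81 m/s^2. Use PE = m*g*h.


PE = m * g * h
PE = 85.08 * 9.81 * 9.05
PE = 834.6348 * 9.05 = 7553.4449 J

7553.4449 J


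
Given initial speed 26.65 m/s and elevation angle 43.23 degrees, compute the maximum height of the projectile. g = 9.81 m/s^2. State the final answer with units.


H = (v*sin(theta))^2 / (2*g)
vy = v*sin(theta) = 26.65 * sin(43.23 deg) = 18.2533 m/s
H = vy^2 / (2*g) = 333.1848 / (2*9.81)
H = 333.1848 / 19.62 = 16.9819 m

16.9819 m


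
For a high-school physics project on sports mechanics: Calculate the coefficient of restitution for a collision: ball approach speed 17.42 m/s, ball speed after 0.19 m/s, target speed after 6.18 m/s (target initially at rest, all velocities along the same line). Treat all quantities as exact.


e = (v2_after - v1_after) / (v1_before - v2_before)
Numerator = 6.18 - 0.19 = 5.99
Denominator = 17.42 - 0 = 17.42
e = 5.99 / 17.42 = 0.3439

0.3439


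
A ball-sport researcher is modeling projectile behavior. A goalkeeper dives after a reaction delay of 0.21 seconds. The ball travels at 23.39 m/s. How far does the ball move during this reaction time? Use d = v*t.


d = v * t
d = 23.39 * 0.21
d = 4.9119 m

4.9119 m


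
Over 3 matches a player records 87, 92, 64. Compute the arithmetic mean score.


Average = sum / n
Sum = 243
Average = 243 / 3 = 81

81


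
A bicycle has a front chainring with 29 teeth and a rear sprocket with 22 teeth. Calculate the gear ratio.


GR = front_teeth / rear_teeth
GR = 29 / 22
GR = 1.3182

1.3182


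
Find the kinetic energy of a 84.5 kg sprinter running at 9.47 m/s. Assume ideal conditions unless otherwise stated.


KE = 0.5 * m * v^2
KE = 0.5 * 84.5 * 9.47^2
KE = 0.5 * 84.5 * 89.6809 = 3789.018 J

3789.018 J


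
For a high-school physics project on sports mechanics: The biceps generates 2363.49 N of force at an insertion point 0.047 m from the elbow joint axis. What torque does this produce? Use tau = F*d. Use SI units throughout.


tau = F * d
tau = 2363.49 * 0.047
tau = 111.084 N*m

111.084 N*m


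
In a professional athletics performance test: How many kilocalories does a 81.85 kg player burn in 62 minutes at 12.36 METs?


kcal = MET * mass * time_hr
Convert time: 62 min = 1.0333 hr
kcal = 12.36 * 81.85 * 1.0333
kcal = 1045.3882 kcal

1045.3882 kcal


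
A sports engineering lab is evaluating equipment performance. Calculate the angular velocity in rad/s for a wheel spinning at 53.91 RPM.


omega = RPM * 2 * pi / 60
omega = 53.91 * 2 * 3.14159 / 60
omega = 338.7265 / 60 = 5.6454 rad/s

5.6454 rad/s


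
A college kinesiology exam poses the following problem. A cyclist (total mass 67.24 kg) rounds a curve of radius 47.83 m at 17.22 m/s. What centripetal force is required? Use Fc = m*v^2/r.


Fc = m * v^2 / r
v^2 = 17.22^2 = 296.5284
Fc = 67.24 * 296.5284 / 47.83
Fc = 19938.5696 / 47.83 = 416.8633 N

416.8633 N


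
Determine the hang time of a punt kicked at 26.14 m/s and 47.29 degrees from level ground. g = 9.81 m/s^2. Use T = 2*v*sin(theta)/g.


T = 2*v*sin(theta)/g
sin(theta) = sin(47.29 deg) = 0.7348
T = 2*26.14*0.7348 / 9.81
T = 38.4151 / 9.81 = 3.9159 s

3.9159 s


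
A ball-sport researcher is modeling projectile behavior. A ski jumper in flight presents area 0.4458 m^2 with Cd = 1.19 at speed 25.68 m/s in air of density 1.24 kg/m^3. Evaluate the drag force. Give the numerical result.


Fd = 0.5 * Cd * rho * A * v^2
Fd = 0.5 * 1.19 * 1.24 * 0.4458 * 25.68^2
v^2 = 659.4624
Fd = 0.5 * 1.19 * 1.24 * 0.4458 * 659.4624 = 216.9046 N

216.9046 N


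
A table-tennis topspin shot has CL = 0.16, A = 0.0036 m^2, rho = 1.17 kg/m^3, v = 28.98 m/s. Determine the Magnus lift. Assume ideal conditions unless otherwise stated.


FM = 0.5 * CL * rho * A * v^2
FM = 0.5 * 0.16 * 1.17 * 0.0036 * 28.98^2
v^2 = 839.8404
FM = 0.5 * 0.16 * 1.17 * 0.0036 * 839.8404 = 0.283 N

0.283 N


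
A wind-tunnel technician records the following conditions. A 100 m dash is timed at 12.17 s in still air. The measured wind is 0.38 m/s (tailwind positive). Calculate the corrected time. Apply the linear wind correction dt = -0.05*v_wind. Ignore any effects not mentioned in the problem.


dt = -0.05 * v_wind = -0.05 * 0.38 = -0.019 s
t_corrected = t_still + dt = 12.17 + (-0.019)
t_corrected = 12.151 s

12.151 s


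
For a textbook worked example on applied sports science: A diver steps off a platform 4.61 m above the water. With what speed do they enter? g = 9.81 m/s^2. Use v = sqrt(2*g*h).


v = sqrt(2 * g * h)
v = sqrt(2 * 9.81 * 4.61)
v = sqrt(90.4482) = 9.5104 m/s

9.5104 m/s


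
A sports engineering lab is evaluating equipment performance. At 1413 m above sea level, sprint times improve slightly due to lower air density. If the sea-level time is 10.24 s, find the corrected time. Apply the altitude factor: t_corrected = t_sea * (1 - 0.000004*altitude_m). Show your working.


Correction factor = 1 - 0.000004 * 1413 = 0.994348
t_corrected = t_sea * factor = 10.24 * 0.994348
t_corrected = 10.1821 s

10.1821 s


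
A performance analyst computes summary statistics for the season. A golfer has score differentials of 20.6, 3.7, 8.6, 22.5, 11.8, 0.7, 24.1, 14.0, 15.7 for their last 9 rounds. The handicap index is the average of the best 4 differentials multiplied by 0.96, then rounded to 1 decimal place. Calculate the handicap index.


All differentials: 20.6, 3.7, 8.6, 22.5, 11.8, 0.7, 24.1, 14.0, 15.7
Sorted: 0.7, 3.7, 8.6, 11.8, 14.0, 15.7, 20.6, 22.5, 24.1
Best 4: 0.7, 3.7, 8.6, 11.8
Average of best = 24.8 / 4 = 6.2
Raw index = 6.2 * 0.96 = 5.952
Handicap index = round(5.952, 1) = 6.0

6.0


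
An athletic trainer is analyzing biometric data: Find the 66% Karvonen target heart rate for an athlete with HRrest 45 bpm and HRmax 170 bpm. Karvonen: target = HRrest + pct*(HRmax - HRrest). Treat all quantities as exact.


Target = HRrest + pct*(HRmax - HRrest)
Heart rate reserve = HRmax - HRrest = 170 - 45 = 125 bpm
Fraction = 66% = 0.66
Target = 45 + 0.66 * 125
Target = 45 + 82.5 = 127.5 bpm

127.5 bpm


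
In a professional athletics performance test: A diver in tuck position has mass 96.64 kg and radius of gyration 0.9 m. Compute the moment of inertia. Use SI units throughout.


I = m * k^2
I = 96.64 * 0.9^2
I = 96.64 * 0.81 = 78.2784 kg*m^2

78.2784 kg*m^2


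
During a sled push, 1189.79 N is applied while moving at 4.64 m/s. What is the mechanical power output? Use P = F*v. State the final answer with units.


P = F * v
P = 1189.79 * 4.64
P = 5520.6256 W

5520.6256 W


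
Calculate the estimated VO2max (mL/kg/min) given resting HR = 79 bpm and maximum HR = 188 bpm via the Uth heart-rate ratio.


VO2max = 15.3 * HRmax / HRrest
VO2max = 15.3 * 188 / 79
VO2max = 2876.4 / 79 = 36.4101 mL/kg/min

36.4101 mL/kg/min


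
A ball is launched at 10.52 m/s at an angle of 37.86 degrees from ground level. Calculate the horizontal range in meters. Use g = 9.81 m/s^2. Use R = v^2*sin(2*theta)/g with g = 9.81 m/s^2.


R = v^2 * sin(2*theta) / g
Convert angle to radians: theta = 37.86 deg = 0.6608 rad
sin(2*theta) = sin(1.3216) = 0.9691
R = 10.52^2 * 0.9691 / 9.81
R = 110.6704 * 0.9691 / 9.81 = 10.9328 m

10.9328 m


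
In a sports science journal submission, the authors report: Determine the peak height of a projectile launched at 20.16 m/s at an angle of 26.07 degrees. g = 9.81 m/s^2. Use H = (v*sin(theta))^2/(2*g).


H = (v*sin(theta))^2 / (2*g)
vy = v*sin(theta) = 20.16 * sin(26.07 deg) = 8.8597 m/s
H = vy^2 / (2*g) = 78.4942 / (2*9.81)
H = 78.4942 / 19.62 = 4.0007 m

4.0007 m


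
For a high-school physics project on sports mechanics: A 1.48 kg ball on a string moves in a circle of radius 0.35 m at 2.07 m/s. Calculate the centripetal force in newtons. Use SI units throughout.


Fc = m * v^2 / r
v^2 = 2.07^2 = 4.2849
Fc = 1.48 * 4.2849 / 0.35
Fc = 6.3417 / 0.35 = 18.119 N

18.119 N


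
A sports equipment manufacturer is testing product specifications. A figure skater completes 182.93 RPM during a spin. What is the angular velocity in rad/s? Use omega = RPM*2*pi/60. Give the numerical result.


omega = RPM * 2 * pi / 60
omega = 182.93 * 2 * 3.14159 / 60
omega = 1149.3831 / 60 = 19.1564 rad/s

19.1564 rad/s


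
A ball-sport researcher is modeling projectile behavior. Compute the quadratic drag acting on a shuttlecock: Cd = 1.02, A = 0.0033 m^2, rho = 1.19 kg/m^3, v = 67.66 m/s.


Fd = 0.5 * Cd * rho * A * v^2
Fd = 0.5 * 1.02 * 1.19 * 0.0033 * 67.66^2
v^2 = 4577.8756
Fd = 0.5 * 1.02 * 1.19 * 0.0033 * 4577.8756 = 9.1684 N

9.1684 N


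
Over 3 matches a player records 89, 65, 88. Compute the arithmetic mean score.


Average = sum / n
Sum = 242
Average = 242 / 3 = 80.6667

80.6667


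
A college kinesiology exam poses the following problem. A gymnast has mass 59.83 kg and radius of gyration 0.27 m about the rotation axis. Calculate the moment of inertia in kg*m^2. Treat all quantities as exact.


I = m * k^2
I = 59.83 * 0.27^2
I = 59.83 * 0.0729 = 4.3616 kg*m^2

4.3616 kg*m^2


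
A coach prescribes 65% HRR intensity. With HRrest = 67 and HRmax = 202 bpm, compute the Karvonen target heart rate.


Target = HRrest + pct*(HRmax - HRrest)
Heart rate reserve = HRmax - HRrest = 202 - 67 = 135 bpm
Fraction = 65% = 0.65
Target = 67 + 0.65 * 135
Target = 67 + 87.75 = 154.75 bpm

154.75 bpm


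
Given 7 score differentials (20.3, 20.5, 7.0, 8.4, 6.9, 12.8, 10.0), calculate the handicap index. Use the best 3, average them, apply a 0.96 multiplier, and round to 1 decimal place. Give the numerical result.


All differentials: 20.3, 20.5, 7.0, 8.4, 6.9, 12.8, 10.0
Sorted: 6.9, 7.0, 8.4, 10.0, 12.8, 20.3, 20.5
Best 3: 6.9, 7.0, 8.4
Average of best = 22.3 / 3 = 7.4333
Raw index = 7.4333 * 0.96 = 7.136
Handicap index = round(7.136, 1) = 7.1

7.1


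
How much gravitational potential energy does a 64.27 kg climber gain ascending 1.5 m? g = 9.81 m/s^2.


PE = m * g * h
PE = 64.27 * 9.81 * 1.5
PE = 630.4887 * 1.5 = 945.7331 J

945.7331 J


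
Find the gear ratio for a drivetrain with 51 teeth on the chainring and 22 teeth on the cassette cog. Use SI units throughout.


GR = front_teeth / rear_teeth
GR = 51 / 22
GR = 2.3182

2.3182


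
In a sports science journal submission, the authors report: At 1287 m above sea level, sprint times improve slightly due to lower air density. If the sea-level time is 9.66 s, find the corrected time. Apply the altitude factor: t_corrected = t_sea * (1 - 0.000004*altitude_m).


Correction factor = 1 - 0.000004 * 1287 = 0.994852
t_corrected = t_sea * factor = 9.66 * 0.994852
t_corrected = 9.6103 s

9.6103 s


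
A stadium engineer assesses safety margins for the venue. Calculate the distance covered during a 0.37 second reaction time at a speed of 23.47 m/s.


d = v * t
d = 23.47 * 0.37
d = 8.6839 m

8.6839 m


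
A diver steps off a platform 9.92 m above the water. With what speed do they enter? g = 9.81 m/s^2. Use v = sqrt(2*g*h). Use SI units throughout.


v = sqrt(2 * g * h)
v = sqrt(2 * 9.81 * 9.92)
v = sqrt(194.6304) = 13.951 m/s

13.951 m/s


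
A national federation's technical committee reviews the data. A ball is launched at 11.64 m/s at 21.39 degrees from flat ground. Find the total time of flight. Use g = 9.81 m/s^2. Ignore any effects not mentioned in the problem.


T = 2*v*sin(theta)/g
sin(theta) = sin(21.39 deg) = 0.3647
T = 2*11.64*0.3647 / 9.81
T = 8.4905 / 9.81 = 0.8655 s

0.8655 s


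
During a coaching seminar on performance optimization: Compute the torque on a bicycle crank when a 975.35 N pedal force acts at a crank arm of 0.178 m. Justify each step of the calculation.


tau = F * d
tau = 975.35 * 0.178
tau = 173.6123 N*m

173.6123 N*m


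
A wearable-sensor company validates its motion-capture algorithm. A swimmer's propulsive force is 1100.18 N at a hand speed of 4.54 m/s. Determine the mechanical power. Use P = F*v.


P = F * v
P = 1100.18 * 4.54
P = 4994.8172 W

4994.8172 W


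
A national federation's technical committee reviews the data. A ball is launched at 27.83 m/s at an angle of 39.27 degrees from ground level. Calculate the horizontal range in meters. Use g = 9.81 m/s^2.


R = v^2 * sin(2*theta) / g
Convert angle to radians: theta = 39.27 deg = 0.6854 rad
sin(2*theta) = sin(1.3708) = 0.9801
R = 27.83^2 * 0.9801 / 9.81
R = 774.5089 * 0.9801 / 9.81 = 77.377 m

77.377 m


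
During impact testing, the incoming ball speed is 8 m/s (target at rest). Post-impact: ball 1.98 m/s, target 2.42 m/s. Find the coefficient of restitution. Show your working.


e = (v2_after - v1_after) / (v1_before - v2_before)
Numerator = 2.42 - 1.98 = 0.44
Denominator = 8 - 0 = 8
e = 0.44 / 8 = 0.055

0.055


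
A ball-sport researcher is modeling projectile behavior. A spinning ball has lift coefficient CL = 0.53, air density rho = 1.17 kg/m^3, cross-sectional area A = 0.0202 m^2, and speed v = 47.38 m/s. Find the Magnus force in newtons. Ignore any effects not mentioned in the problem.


FM = 0.5 * CL * rho * A * v^2
FM = 0.5 * 0.53 * 1.17 * 0.0202 * 47.38^2
v^2 = 2244.8644
FM = 0.5 * 0.53 * 1.17 * 0.0202 * 2244.8644 = 14.0596 N

14.0596 N


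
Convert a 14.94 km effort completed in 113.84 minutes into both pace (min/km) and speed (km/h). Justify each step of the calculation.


Pace = time / distance = 113.84 min / 14.94 km = 7.6198 min/km
Speed = distance / time_in_hours = 14.94 / 1.8973 hr
Speed = 7.8742 km/h

7.6198 min/km, 7.8742 km/h


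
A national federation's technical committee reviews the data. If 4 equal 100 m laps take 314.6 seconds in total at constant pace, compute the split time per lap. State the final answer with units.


Split time = total_time / n_laps = 314.6 / 4
Split time = 78.65 s per lap

78.65 s


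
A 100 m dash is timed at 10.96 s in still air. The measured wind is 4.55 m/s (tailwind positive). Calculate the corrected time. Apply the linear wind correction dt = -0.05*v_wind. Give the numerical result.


dt = -0.05 * v_wind = -0.05 * 4.55 = -0.2275 s
t_corrected = t_still + dt = 10.96 + (-0.2275)
t_corrected = 10.7325 s

10.7325 s


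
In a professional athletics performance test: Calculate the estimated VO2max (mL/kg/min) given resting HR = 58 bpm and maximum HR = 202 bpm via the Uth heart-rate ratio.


VO2max = 15.3 * HRmax / HRrest
VO2max = 15.3 * 202 / 58
VO2max = 3090.6 / 58 = 53.2862 mL/kg/min

53.2862 mL/kg/min


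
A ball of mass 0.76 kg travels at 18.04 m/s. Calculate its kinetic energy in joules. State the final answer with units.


KE = 0.5 * m * v^2
KE = 0.5 * 0.76 * 18.04^2
KE = 0.5 * 0.76 * 325.4416 = 123.6678 J

123.6678 J


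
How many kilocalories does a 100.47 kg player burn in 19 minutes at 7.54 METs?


kcal = MET * mass * time_hr
Convert time: 19 min = 0.3167 hr
kcal = 7.54 * 100.47 * 0.3167
kcal = 239.8889 kcal

239.8889 kcal


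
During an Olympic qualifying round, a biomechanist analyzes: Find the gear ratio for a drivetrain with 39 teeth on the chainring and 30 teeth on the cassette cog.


GR = front_teeth / rear_teeth
GR = 39 / 30
GR = 1.3

1.3


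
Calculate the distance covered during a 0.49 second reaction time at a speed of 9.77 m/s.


d = v * t
d = 9.77 * 0.49
d = 4.7873 m

4.7873 m


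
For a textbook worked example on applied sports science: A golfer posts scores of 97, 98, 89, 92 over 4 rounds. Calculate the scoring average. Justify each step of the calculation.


Average = sum / n
Sum = 376
Average = 376 / 4 = 94

94


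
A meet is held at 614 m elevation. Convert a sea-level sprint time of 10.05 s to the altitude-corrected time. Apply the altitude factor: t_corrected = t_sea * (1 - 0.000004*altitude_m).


Correction factor = 1 - 0.000004 * 614 = 0.997544
t_corrected = t_sea * factor = 10.05 * 0.997544
t_corrected = 10.0253 s

10.0253 s
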